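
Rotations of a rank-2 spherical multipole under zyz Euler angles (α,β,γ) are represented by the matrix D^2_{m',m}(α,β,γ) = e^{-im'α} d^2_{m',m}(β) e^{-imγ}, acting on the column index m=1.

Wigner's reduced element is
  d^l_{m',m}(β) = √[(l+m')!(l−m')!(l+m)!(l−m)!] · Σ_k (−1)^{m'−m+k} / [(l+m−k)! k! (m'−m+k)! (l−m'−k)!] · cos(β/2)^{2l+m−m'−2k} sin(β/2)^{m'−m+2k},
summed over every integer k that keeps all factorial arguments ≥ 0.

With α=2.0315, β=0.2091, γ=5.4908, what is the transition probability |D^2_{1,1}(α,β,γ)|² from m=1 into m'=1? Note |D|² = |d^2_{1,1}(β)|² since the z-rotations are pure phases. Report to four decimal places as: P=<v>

D^2_{1,1}(2.0315,0.2091,5.4908) = e^{-i·1·2.0315}·d^2_{1,1}(0.2091)·e^{-i·1·5.4908}. Compute d first:
c=cos(0.2091/2)=0.994540, s=sin(0.2091/2)=0.104360; N=√[6·1·6·1]=6.000000
k: max(0,(1)−(1))=0 … min(2+(1),2−(1))=1
  k=0: (−1)^0·6.0000/(6)·0.9945^4·0.1044^0 = +0.978337
  k=1: (−1)^1·6.0000/(2)·0.9945^2·0.1044^2 = -0.032317
d^2_{1,1}(0.2091) = +0.978337 -0.032317 = +0.946020
|D^2_{1,1}|² = |d^2_{1,1}(β)|² = (+0.946020)² = 0.894953 (the z-rotation phases have unit modulus)

P=0.8950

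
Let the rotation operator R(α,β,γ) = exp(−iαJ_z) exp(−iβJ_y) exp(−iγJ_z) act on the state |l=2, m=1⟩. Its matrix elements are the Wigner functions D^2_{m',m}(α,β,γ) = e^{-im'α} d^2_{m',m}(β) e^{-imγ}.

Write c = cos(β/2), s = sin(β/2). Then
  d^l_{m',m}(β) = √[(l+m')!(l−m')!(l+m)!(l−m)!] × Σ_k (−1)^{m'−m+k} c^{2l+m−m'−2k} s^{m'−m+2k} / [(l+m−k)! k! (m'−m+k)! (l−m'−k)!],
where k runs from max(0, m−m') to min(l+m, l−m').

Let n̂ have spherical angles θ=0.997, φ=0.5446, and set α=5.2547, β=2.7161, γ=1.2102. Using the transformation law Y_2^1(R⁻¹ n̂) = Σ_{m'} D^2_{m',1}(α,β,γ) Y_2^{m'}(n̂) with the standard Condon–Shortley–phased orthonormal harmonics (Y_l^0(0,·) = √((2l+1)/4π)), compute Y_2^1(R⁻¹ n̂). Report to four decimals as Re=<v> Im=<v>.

Need the full column D^2_{m',1} for m'=−2..2 at α=5.2547, β=2.7161, γ=1.2102.
cos(β/2)=0.211145, sin(β/2)=0.977455
d^2_{-2,1}: single k=3 term ⇒ +0.394367;  D = -0.391262+0.049394i
d^2_{-1,1}: k∈[2..3] ⇒ +0.127784 -0.912823 = -0.785039;  D = +0.486198+0.616358i
d^2_{0,1}: k∈[1..2] ⇒ +0.022538 -0.482999 = -0.460461;  D = -0.162466+0.430848i
d^2_{1,1}: k∈[0..1] ⇒ +0.001988 -0.127784 = -0.125796;  D = -0.123725+0.022733i
d^2_{2,1}: single k=0 term ⇒ -0.018402;  D = -0.012190-0.013786i
Y_2^{m'}(θ=0.997,φ=0.5446) and Σ D·Y over m':
  (-0.3913+0.0494i)·(+0.1262-0.2415i)  (+0.4862+0.6164i)·(+0.3012-0.1825i)  (-0.1625+0.4308i)·(-0.0366+0.0000i)  (-0.1237+0.0227i)·(-0.3012-0.1825i)  (-0.0122-0.0138i)·(+0.1262+0.2415i)
Y_2^1(R⁻¹ n̂) = +0.270634+0.192949i

Re=0.2706 Im=0.1929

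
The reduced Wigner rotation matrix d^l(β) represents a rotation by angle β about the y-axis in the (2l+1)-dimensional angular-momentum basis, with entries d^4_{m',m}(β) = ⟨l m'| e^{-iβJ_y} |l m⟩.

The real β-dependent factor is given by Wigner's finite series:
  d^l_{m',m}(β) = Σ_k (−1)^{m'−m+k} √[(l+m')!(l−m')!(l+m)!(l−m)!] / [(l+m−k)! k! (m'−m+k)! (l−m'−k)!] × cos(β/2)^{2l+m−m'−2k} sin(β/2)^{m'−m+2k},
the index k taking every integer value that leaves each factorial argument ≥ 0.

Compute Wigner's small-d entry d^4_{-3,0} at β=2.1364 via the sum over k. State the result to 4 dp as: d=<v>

d^4_{-3,0}(β=2.1364) via Wigner's sum:
Half-angle: c=0.481702, s=0.876335. N=√(1·5040·24·24)=1703.830978
Admissible k: 3..4 (factorial args all ≥0)
  k=3: (−1)^0·1703.8310/(144)·0.4817^5·0.8763^3 = +0.206523
  k=4: (−1)^1·1703.8310/(144)·0.4817^3·0.8763^5 = -0.683520
d^4_{-3,0}(2.1364) = +0.206523 -0.683520 = -0.476997

d=-0.4770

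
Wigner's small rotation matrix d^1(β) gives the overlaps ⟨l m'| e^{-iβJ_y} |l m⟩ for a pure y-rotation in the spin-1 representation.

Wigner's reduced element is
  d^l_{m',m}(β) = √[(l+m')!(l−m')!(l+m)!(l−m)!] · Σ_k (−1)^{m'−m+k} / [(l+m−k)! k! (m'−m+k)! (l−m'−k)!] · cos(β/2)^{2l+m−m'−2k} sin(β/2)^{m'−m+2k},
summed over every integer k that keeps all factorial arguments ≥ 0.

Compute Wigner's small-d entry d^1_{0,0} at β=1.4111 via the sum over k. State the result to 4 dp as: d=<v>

d^1_{0,0}(β=1.4111) via Wigner's sum:
Half-angle: c=0.761255, s=0.648453. N=√(1·1·1·1)=1.000000
k∈{0,1} keeps every argument non-negative
  k=0: (−1)^0·1.0000/(1)·0.7613^2·0.6485^0 = +0.579509
  k=1: (−1)^1·1.0000/(1)·0.7613^0·0.6485^2 = -0.420491
d^1_{0,0}(1.4111) = +0.579509 -0.420491 = +0.159018

d=0.1590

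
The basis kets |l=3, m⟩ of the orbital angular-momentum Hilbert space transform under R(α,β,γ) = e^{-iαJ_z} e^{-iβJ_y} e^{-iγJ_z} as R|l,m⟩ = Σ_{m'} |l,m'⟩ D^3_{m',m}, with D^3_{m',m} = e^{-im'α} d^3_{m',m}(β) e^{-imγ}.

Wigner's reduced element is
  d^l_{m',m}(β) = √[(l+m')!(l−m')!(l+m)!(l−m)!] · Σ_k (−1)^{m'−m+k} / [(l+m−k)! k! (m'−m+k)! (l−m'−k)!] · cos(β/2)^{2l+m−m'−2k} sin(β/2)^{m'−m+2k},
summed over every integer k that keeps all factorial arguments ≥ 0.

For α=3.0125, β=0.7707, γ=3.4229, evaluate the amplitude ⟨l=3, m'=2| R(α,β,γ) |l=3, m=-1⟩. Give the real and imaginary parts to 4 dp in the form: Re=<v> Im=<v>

Re=0.2104 Im=0.1260

D^3_{2,-1}(3.0125,0.7707,3.4229) = e^{-i·2·3.0125}·d^3_{2,-1}(0.7707)·e^{-i·-1·3.4229}. Compute d first:
With c≡cos(β/2)=0.926667 and s≡sin(β/2)=0.375883, N=[120·1·2·24]^{1/2}=75.894664
k: max(0,(-1)−(2))=0 … min(3+(-1),3−(2))=1
  k=0: (−1)^3·75.8947/(12)·0.9267^3·0.3759^3 = -0.267276
  k=1: (−1)^4·75.8947/(24)·0.9267^1·0.3759^5 = +0.021988
d^3_{2,-1}(0.7707) = -0.267276 +0.021988 = -0.245288
D = (+0.966855+0.255326i)·(-0.245288)·(-0.960693-0.277612i) = +0.210450+0.126005i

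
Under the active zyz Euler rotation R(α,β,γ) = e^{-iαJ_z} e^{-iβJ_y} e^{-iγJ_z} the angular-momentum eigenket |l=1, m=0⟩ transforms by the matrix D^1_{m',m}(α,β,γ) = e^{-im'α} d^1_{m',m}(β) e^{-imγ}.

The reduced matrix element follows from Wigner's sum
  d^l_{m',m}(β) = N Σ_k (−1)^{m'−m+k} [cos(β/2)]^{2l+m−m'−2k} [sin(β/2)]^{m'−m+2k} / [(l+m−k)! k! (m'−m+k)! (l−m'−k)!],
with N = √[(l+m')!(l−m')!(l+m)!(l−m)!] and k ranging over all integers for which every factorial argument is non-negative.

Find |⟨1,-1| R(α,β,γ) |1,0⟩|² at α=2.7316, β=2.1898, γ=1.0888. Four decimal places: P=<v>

Split into d^1_{-1,0}(β=2.1898) × two z-phases.
With c≡cos(β/2)=0.458135 and s≡sin(β/2)=0.888882, N=[1·2·1·1]^{1/2}=1.414214
Admissible k: 1..1 (factorial args all ≥0)
  k=1: (−1)^0·1.4142/(1)·0.4581^1·0.8889^1 = +0.575908
d^1_{-1,0}(2.1898) = +0.575908
|D^1_{-1,0}|² = |d^1_{-1,0}(β)|² = (+0.575908)² = 0.331670 (the z-rotation phases have unit modulus)

P=0.3317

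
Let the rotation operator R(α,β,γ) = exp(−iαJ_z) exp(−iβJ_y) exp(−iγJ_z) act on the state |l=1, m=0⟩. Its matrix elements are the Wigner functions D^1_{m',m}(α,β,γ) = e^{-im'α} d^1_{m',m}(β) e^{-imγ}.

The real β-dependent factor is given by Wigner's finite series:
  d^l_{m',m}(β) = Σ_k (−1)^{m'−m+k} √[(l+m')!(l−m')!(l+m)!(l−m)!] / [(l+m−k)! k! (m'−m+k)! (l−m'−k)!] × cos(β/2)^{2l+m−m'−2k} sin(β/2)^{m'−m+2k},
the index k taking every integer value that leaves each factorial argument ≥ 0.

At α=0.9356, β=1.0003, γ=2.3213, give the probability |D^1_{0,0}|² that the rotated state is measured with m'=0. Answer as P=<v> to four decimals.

First d^1_{0,0}(β=1.0003), then the phase factors e^{-i(0)α} and e^{-i(0)γ}:
c=cos(1.0003/2)=0.877511, s=sin(1.0003/2)=0.479557; N=√[1·1·1·1]=1.000000
The bounds max(0,m−m')=0 and min(l+m,l−m')=1 give 2 terms
  k=0: (−1)^0·1.0000/(1)·0.8775^2·0.4796^0 = +0.770025
  k=1: (−1)^1·1.0000/(1)·0.8775^0·0.4796^2 = -0.229975
d^1_{0,0}(1.0003) = +0.770025 -0.229975 = +0.540050
|D^1_{0,0}|² = |d^1_{0,0}(β)|² = (+0.540050)² = 0.291654 (the z-rotation phases have unit modulus)

P=0.2917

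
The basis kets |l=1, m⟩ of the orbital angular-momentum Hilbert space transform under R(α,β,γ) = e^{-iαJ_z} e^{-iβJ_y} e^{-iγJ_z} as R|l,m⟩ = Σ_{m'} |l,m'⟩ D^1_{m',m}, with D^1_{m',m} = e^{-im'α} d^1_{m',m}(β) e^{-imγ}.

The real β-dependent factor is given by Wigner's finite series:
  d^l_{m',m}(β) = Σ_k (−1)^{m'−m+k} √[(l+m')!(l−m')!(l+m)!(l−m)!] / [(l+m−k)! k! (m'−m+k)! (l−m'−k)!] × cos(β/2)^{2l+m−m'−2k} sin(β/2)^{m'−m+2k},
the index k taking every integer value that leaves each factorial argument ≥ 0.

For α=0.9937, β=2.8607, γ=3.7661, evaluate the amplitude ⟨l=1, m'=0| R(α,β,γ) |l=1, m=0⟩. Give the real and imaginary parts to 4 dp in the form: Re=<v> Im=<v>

Re=-0.9608 Im=0.0000

Split into d^1_{0,0}(β=2.8607) × two z-phases.
With c≡cos(β/2)=0.139985 and s≡sin(β/2)=0.990154, N=[1·1·1·1]^{1/2}=1.000000
The bounds max(0,m−m')=0 and min(l+m,l−m')=1 give 2 terms
  k=0: (−1)^0·1.0000/(1)·0.1400^2·0.9902^0 = +0.019596
  k=1: (−1)^1·1.0000/(1)·0.1400^0·0.9902^2 = -0.980404
d^1_{0,0}(2.8607) = +0.019596 -0.980404 = -0.960808
D = (+1.000000+0.000000i)·(-0.960808)·(+1.000000+0.000000i) = -0.960808+0.000000i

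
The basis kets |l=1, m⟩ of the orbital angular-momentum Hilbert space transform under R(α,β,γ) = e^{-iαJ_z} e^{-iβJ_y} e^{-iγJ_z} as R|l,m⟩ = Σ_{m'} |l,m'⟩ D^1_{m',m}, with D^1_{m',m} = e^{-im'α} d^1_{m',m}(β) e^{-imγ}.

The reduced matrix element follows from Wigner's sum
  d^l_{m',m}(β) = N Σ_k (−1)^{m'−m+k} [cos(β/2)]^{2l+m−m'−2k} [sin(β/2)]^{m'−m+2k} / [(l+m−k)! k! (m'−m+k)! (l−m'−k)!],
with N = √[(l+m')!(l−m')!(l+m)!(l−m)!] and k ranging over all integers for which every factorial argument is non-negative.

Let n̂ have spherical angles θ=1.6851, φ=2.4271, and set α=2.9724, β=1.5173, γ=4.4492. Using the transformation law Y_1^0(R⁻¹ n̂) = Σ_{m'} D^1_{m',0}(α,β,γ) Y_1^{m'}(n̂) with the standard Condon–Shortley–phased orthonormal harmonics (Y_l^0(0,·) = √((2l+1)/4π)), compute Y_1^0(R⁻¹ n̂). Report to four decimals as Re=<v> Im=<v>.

Need the full column D^1_{m',0} for m'=−1..1 at α=2.9724, β=1.5173, γ=4.4492.
cos(β/2)=0.725765, sin(β/2)=0.687942
d^1_{-1,0}: single k=1 term ⇒ +0.706095;  D = -0.696013+0.118897i
d^1_{0,0}: k∈[0..1] ⇒ +0.526735 -0.473265 = +0.053471;  D = +0.053471+0.000000i
d^1_{1,0}: single k=0 term ⇒ -0.706095;  D = +0.696013+0.118897i
Y_1^{m'}(θ=1.6851,φ=2.4271) and Σ D·Y over m':
  (-0.6960+0.1189i)·(-0.2593-0.2249i)  (+0.0535+0.0000i)·(-0.0557+0.0000i)  (+0.6960+0.1189i)·(+0.2593-0.2249i)
Y_1^0(R⁻¹ n̂) = +0.411442+0.000000i

Re=0.4114 Im=0.0000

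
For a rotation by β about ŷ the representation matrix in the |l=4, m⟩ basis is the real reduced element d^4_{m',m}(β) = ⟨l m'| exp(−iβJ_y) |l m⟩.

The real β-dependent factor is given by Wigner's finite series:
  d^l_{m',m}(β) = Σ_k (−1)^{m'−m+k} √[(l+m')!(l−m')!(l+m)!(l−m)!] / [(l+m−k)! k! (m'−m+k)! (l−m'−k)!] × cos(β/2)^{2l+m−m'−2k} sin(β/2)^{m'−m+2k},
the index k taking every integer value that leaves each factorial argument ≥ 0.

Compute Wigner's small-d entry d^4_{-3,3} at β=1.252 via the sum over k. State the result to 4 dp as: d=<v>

d^4_{-3,3}(β=1.252) via Wigner's sum:
c=cos(1.252/2)=0.810378, s=sin(1.252/2)=0.585908; N=√[1·5040·5040·1]=5040.000000
The bounds max(0,m−m')=6 and min(l+m,l−m')=7 give 2 terms
  k=6: (−1)^0·5040.0000/(720)·0.8104^2·0.5859^6 = +0.185973
  k=7: (−1)^1·5040.0000/(5040)·0.8104^0·0.5859^8 = -0.013888
d^4_{-3,3}(1.252) = +0.185973 -0.013888 = +0.172085

d=0.1721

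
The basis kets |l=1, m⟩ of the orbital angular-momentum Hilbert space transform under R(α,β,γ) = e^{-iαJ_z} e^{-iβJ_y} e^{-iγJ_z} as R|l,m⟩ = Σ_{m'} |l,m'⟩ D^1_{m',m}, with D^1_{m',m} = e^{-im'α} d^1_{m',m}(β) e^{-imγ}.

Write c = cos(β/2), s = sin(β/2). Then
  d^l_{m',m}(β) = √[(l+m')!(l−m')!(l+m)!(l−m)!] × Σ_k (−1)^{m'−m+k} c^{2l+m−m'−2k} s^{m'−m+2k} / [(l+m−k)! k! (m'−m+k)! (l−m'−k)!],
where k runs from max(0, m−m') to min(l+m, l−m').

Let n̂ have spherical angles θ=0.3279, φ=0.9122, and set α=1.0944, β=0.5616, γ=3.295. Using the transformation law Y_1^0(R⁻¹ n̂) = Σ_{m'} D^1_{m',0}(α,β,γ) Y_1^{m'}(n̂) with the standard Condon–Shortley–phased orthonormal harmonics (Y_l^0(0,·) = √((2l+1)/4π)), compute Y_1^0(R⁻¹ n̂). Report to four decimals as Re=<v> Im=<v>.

Re=0.4739 Im=0.0000

Need the full column D^1_{m',0} for m'=−1..1 at α=1.0944, β=0.5616, γ=3.295.
cos(β/2)=0.960834, sin(β/2)=0.277124
d^1_{-1,0}: single k=1 term ⇒ +0.376563;  D = +0.172684+0.334634i
d^1_{0,0}: k∈[0..1] ⇒ +0.923202 -0.076798 = +0.846404;  D = +0.846404+0.000000i
d^1_{1,0}: single k=0 term ⇒ -0.376563;  D = -0.172684+0.334634i
Y_1^{m'}(θ=0.3279,φ=0.9122) and Σ D·Y over m':
  (+0.1727+0.3346i)·(+0.0681-0.0880i)  (+0.8464+0.0000i)·(+0.4626+0.0000i)  (-0.1727+0.3346i)·(-0.0681-0.0880i)
Y_1^0(R⁻¹ n̂) = +0.473933+0.000000i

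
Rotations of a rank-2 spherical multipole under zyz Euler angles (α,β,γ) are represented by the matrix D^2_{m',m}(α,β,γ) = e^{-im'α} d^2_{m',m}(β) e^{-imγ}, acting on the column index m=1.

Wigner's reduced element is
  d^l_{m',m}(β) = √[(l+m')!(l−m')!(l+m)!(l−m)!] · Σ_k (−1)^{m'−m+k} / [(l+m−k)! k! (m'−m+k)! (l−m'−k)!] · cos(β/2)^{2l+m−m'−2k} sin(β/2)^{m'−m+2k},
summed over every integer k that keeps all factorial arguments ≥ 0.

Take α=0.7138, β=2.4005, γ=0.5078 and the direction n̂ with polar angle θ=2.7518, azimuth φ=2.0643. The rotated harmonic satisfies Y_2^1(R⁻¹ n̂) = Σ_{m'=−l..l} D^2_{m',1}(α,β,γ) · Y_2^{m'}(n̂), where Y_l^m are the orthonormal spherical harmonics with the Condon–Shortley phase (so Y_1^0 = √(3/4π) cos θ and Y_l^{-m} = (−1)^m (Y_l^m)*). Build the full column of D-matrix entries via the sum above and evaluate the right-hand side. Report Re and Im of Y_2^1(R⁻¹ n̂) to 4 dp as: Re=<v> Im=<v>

Re=-0.3836 Im=-0.0286

Need the full column D^2_{m',1} for m'=−2..2 at α=0.7138, β=2.4005, γ=0.5078.
cos(β/2)=0.362125, sin(β/2)=0.932130
d^2_{-2,1}: single k=3 term ⇒ +0.586566;  D = +0.355447+0.466602i
d^2_{-1,1}: k∈[2..3] ⇒ +0.341814 -0.754928 = -0.413113;  D = -0.404379-0.084501i
d^2_{0,1}: k∈[1..2] ⇒ +0.108424 -0.718394 = -0.609970;  D = -0.533002+0.296602i
d^2_{1,1}: k∈[0..1] ⇒ +0.017196 -0.341814 = -0.324618;  D = -0.111066+0.305027i
d^2_{2,1}: single k=0 term ⇒ -0.088528;  D = +0.031567+0.082709i
Y_2^{m'}(θ=2.7518,φ=2.0643) and Σ D·Y over m':
  (+0.3554+0.4666i)·(-0.0307+0.0465i)  (-0.4044-0.0845i)·(+0.1286+0.2391i)  (-0.5330+0.2966i)·(+0.4942+0.0000i)  (-0.1111+0.3050i)·(-0.1286+0.2391i)  (+0.0316+0.0827i)·(-0.0307-0.0465i)
Y_2^1(R⁻¹ n̂) = -0.383619-0.028619i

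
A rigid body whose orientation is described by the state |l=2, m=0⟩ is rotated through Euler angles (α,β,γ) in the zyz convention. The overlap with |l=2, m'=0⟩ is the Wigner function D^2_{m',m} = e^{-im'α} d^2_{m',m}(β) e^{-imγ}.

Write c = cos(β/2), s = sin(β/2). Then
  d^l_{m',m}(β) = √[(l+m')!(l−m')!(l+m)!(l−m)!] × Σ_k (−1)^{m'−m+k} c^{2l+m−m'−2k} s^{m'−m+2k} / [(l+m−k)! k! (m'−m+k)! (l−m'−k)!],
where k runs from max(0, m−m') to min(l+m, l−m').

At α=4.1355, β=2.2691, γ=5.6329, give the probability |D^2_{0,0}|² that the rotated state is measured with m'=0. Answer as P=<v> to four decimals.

D^2_{0,0}(4.1355,2.2691,5.6329) = e^{-i·0·4.1355}·d^2_{0,0}(2.2691)·e^{-i·0·5.6329}. Compute d first:
c=cos(2.2691/2)=0.422540, s=sin(2.2691/2)=0.906344; N=√[2·2·2·2]=4.000000
Admissible k: 0..2 (factorial args all ≥0)
  k=0: (−1)^0·4.0000/(4)·0.4225^4·0.9063^0 = +0.031877
  k=1: (−1)^1·4.0000/(1)·0.4225^2·0.9063^2 = -0.586655
  k=2: (−1)^2·4.0000/(4)·0.4225^0·0.9063^4 = +0.674796
d^2_{0,0}(2.2691) = +0.031877 -0.586655 +0.674796 = +0.120018
|D^2_{0,0}|² = |d^2_{0,0}(β)|² = (+0.120018)² = 0.014404 (the z-rotation phases have unit modulus)

P=0.0144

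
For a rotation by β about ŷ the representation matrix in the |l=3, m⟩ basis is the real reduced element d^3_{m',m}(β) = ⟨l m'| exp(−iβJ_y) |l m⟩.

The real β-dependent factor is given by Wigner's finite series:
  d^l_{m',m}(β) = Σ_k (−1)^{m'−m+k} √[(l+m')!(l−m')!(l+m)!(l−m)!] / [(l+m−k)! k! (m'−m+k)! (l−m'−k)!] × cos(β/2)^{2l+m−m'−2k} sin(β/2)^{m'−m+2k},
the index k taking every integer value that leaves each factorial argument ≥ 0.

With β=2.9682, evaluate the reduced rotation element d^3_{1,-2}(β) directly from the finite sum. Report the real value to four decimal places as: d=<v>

d^3_{1,-2}(β=2.9682) via Wigner's sum:
With c≡cos(β/2)=0.086588 and s≡sin(β/2)=0.996244, N=[24·2·1·120]^{1/2}=75.894664
k∈{0,1} keeps every argument non-negative
  k=0: (−1)^3·75.8947/(12)·0.0866^3·0.9962^3 = -0.004060
  k=1: (−1)^4·75.8947/(24)·0.0866^1·0.9962^5 = +0.268711
d^3_{1,-2}(2.9682) = -0.004060 +0.268711 = +0.264651

d=0.2647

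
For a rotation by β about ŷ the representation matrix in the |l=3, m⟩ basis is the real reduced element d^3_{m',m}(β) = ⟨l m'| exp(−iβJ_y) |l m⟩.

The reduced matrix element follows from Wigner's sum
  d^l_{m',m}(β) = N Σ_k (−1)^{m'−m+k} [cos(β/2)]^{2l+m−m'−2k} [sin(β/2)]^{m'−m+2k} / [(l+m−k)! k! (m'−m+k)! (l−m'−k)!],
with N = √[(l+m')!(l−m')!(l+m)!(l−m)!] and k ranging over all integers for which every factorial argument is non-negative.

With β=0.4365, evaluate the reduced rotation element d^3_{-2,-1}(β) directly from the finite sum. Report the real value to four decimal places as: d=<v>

d^3_{-2,-1}(β=0.4365) via Wigner's sum:
c=cos(0.4365/2)=0.976278, s=sin(0.4365/2)=0.216521; N=√[1·120·2·24]=75.894664
k: max(0,(-1)−(-2))=1 … min(3+(-1),3−(-2))=2
  k=1: (−1)^0·75.8947/(24)·0.9763^5·0.2165^1 = +0.607251
  k=2: (−1)^1·75.8947/(12)·0.9763^3·0.2165^3 = -0.059738
d^3_{-2,-1}(0.4365) = +0.607251 -0.059738 = +0.547513

d=0.5475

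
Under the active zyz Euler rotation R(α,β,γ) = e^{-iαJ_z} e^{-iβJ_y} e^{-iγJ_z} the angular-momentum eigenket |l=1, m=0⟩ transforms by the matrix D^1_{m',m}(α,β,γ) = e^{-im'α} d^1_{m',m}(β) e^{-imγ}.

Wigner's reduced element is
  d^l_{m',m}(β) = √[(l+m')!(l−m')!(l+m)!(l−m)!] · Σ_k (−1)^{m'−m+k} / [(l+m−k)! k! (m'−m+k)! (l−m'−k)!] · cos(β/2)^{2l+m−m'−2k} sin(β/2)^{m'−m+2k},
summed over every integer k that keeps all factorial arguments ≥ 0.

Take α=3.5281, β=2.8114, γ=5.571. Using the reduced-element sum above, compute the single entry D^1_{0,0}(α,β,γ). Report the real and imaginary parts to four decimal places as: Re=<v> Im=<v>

Split into d^1_{0,0}(β=2.8114) × two z-phases.
With c≡cos(β/2)=0.164347 and s≡sin(β/2)=0.986403, N=[1·1·1·1]^{1/2}=1.000000
k: max(0,(0)−(0))=0 … min(1+(0),1−(0))=1
  k=0: (−1)^0·1.0000/(1)·0.1643^2·0.9864^0 = +0.027010
  k=1: (−1)^1·1.0000/(1)·0.1643^0·0.9864^2 = -0.972990
d^1_{0,0}(2.8114) = +0.027010 -0.972990 = -0.945980
D = (+1.000000+0.000000i)·(-0.945980)·(+1.000000+0.000000i) = -0.945980+0.000000i

Re=-0.9460 Im=0.0000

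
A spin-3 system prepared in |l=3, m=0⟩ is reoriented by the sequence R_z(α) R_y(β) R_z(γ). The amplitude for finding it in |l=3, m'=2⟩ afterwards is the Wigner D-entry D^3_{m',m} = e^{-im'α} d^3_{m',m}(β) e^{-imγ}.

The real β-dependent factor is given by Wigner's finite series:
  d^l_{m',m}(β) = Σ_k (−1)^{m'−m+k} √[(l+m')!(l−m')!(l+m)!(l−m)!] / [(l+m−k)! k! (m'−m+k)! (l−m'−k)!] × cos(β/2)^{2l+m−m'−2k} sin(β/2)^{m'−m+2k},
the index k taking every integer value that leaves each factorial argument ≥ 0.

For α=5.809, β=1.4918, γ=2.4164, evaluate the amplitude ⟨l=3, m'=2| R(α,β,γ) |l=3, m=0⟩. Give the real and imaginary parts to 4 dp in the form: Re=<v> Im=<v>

Split into d^3_{2,0}(β=1.4918) × two z-phases.
Half-angle: c=0.734477, s=0.678633. N=√(120·1·6·6)=65.726707
The bounds max(0,m−m')=0 and min(l+m,l−m')=1 give 2 terms
  k=0: (−1)^2·65.7267/(12)·0.7345^4·0.6786^2 = +0.734082
  k=1: (−1)^3·65.7267/(12)·0.7345^2·0.6786^4 = -0.626697
d^3_{2,0}(1.4918) = +0.734082 -0.626697 = +0.107385
D = (+0.583008+0.812467i)·(+0.107385)·(+1.000000+0.000000i) = +0.062606+0.087247i

Re=0.0626 Im=0.0872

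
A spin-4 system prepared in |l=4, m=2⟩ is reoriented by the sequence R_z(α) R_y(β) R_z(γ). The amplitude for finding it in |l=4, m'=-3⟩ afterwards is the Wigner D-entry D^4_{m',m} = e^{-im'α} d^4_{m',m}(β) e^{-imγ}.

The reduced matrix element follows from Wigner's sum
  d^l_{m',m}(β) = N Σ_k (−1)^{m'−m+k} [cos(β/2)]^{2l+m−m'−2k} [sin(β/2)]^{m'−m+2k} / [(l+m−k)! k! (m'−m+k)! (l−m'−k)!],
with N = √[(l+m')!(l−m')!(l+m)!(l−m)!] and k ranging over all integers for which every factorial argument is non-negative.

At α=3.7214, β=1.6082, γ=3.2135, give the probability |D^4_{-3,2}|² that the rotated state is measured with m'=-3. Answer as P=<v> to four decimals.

P=0.2166

Split into d^4_{-3,2}(β=1.6082) × two z-phases.
Half-angle: c=0.693760, s=0.720207. N=√(1·5040·720·2)=2693.993318
Admissible k: 5..6 (factorial args all ≥0)
  k=5: (−1)^0·2693.9933/(240)·0.6938^3·0.7202^5 = +0.726270
  k=6: (−1)^1·2693.9933/(720)·0.6938^1·0.7202^7 = -0.260899
d^4_{-3,2}(1.6082) = +0.726270 -0.260899 = +0.465370
|D^4_{-3,2}|² = |d^4_{-3,2}(β)|² = (+0.465370)² = 0.216570 (the z-rotation phases have unit modulus)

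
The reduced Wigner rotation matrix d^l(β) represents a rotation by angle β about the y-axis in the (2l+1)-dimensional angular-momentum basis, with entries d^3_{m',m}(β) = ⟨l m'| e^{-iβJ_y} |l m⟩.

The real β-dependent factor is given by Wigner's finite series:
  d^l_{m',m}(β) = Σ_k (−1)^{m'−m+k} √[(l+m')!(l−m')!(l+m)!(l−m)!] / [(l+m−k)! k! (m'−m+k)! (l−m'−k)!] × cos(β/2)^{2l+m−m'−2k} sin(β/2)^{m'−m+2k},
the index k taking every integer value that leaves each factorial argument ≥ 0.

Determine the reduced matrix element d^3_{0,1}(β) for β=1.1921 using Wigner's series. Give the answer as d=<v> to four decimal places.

d^3_{0,1}(β=1.1921) via Wigner's sum:
With c≡cos(β/2)=0.827560 and s≡sin(β/2)=0.561378, N=[6·6·24·2]^{1/2}=41.569219
Admissible k: 1..3 (factorial args all ≥0)
  k=1: (−1)^0·41.5692/(12)·0.8276^5·0.5614^1 = +0.754818
  k=2: (−1)^1·41.5692/(4)·0.8276^3·0.5614^3 = -1.042019
  k=3: (−1)^2·41.5692/(12)·0.8276^1·0.5614^5 = +0.159833
d^3_{0,1}(1.1921) = +0.754818 -1.042019 +0.159833 = -0.127368

d=-0.1274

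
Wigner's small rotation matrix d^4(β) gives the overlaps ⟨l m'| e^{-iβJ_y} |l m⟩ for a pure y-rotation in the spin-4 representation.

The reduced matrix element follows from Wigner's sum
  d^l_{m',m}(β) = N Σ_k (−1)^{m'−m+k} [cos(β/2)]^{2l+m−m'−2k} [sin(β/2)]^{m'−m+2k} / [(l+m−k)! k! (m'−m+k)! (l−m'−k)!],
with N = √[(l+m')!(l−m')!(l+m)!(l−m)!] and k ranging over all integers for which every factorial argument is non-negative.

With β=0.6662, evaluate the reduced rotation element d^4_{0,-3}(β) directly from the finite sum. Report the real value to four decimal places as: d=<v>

d=-0.2745

d^4_{0,-3}(β=0.6662) via Wigner's sum:
c=cos(0.6662/2)=0.945033, s=sin(0.6662/2)=0.326974; N=√[24·24·1·5040]=1703.830978
Admissible k: 0..1 (factorial args all ≥0)
  k=0: (−1)^3·1703.8310/(144)·0.9450^5·0.3270^3 = -0.311774
  k=1: (−1)^4·1703.8310/(144)·0.9450^3·0.3270^5 = +0.037323
d^4_{0,-3}(0.6662) = -0.311774 +0.037323 = -0.274451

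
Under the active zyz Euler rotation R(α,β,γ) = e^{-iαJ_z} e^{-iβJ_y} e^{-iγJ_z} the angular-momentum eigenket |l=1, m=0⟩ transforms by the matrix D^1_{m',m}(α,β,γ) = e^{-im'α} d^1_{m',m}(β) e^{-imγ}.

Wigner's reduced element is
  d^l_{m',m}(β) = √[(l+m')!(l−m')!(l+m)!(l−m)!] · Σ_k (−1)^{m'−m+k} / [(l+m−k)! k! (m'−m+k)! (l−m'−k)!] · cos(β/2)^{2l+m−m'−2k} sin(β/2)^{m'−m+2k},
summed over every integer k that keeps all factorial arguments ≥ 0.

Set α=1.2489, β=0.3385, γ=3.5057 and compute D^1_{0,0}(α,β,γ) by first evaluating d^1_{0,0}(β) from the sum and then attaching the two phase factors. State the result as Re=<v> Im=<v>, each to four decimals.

First d^1_{0,0}(β=0.3385), then the phase factors e^{-i(0)α} and e^{-i(0)γ}:
Half-angle: c=0.985711, s=0.168443. N=√(1·1·1·1)=1.000000
k∈{0,1} keeps every argument non-negative
  k=0: (−1)^0·1.0000/(1)·0.9857^2·0.1684^0 = +0.971627
  k=1: (−1)^1·1.0000/(1)·0.9857^0·0.1684^2 = -0.028373
d^1_{0,0}(0.3385) = +0.971627 -0.028373 = +0.943254
Phases: e^{-i·(0)·1.2489}=+1.000000+0.000000i, e^{-i·(0)·3.5057}=+1.000000+0.000000i ⇒ D=+0.943254+0.000000i

Re=0.9433 Im=0.0000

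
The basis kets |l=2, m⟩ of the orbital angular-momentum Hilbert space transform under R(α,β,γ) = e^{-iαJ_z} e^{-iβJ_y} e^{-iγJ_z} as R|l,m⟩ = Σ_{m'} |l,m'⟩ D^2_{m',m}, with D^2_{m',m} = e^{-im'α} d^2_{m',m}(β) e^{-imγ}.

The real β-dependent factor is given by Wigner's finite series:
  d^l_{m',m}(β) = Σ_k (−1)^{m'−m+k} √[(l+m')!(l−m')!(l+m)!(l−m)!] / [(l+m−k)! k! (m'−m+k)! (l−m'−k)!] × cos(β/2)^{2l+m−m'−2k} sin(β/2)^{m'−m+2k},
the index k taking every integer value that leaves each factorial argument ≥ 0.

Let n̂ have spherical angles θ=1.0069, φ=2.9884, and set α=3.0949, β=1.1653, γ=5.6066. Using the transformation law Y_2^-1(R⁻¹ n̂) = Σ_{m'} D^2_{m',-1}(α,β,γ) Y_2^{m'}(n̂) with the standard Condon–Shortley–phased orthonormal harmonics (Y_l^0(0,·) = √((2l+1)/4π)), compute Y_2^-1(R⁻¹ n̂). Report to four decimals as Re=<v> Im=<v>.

Re=-0.0518 Im=0.1291

Need the full column D^2_{m',-1} for m'=−2..2 at α=3.0949, β=1.1653, γ=5.6066.
cos(β/2)=0.835007, sin(β/2)=0.550239
d^2_{-2,-1}: single k=1 term ⇒ +0.640696;  D = +0.459976-0.445998i
d^2_{-1,-1}: k∈[0..1] ⇒ +0.486140 -0.633292 = -0.147152;  D = +0.110311-0.097392i
d^2_{0,-1}: k∈[0..1] ⇒ -0.784689 +0.340737 = -0.443952;  D = -0.346156+0.277974i
d^2_{1,-1}: k∈[0..1] ⇒ +0.633292 -0.091665 = +0.541627;  D = -0.437684+0.319050i
d^2_{2,-1}: single k=0 term ⇒ -0.278211;  D = -0.232224+0.153210i
Y_2^{m'}(θ=1.0069,φ=2.9884) and Σ D·Y over m':
  (+0.4600-0.4460i)·(+0.2631+0.0832i)  (+0.1103-0.0974i)·(-0.3449-0.0533i)  (-0.3462+0.2780i)·(-0.0451+0.0000i)  (-0.4377+0.3190i)·(+0.3449-0.0533i)  (-0.2322+0.1532i)·(+0.2631-0.0832i)
Y_2^-1(R⁻¹ n̂) = -0.051805+0.129110i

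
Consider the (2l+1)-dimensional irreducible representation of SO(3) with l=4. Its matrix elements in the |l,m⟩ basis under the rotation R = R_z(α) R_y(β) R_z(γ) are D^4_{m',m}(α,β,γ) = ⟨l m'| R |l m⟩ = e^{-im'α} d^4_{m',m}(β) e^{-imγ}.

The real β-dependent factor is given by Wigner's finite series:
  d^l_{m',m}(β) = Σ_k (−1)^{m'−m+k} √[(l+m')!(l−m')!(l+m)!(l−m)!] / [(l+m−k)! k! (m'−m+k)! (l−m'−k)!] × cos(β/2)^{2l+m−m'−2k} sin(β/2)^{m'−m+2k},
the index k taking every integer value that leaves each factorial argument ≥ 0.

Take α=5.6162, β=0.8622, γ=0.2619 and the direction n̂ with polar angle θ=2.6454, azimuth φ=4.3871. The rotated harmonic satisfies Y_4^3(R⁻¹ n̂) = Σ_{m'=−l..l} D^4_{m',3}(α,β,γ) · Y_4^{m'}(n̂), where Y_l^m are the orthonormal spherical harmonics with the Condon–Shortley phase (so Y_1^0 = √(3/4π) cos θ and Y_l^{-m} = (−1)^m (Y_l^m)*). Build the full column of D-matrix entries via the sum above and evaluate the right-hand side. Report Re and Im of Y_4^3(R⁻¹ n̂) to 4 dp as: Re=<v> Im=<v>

Re=-0.2865 Im=-0.2811

Need the full column D^4_{m',3} for m'=−4..4 at α=5.6162, β=0.8622, γ=0.2619.
cos(β/2)=0.908507, sin(β/2)=0.417870
d^4_{-4,3}: single k=7 term ⇒ +0.005717;  D = -0.005441+0.001755i
d^4_{-3,3}: k∈[6..7] ⇒ +0.030761 -0.000930 = +0.029832;  D = -0.027972-0.010367i
d^4_{-2,3}: k∈[5..6] ⇒ +0.107245 -0.007563 = +0.099682;  D = -0.052007-0.085040i
d^4_{-1,3}: k∈[4..5] ⇒ +0.274788 -0.034880 = +0.239908;  D = +0.028270-0.238237i
d^4_{0,3}: k∈[3..4] ⇒ +0.534354 -0.113046 = +0.421308;  D = +0.297820-0.298000i
d^4_{1,3}: k∈[2..3] ⇒ +0.779331 -0.274788 = +0.504543;  D = +0.500992-0.059756i
d^4_{2,3}: k∈[1..2] ⇒ +0.798734 -0.506933 = +0.291801;  D = +0.249031+0.152090i
d^4_{3,3}: k∈[0..1] ⇒ +0.464114 -0.687306 = -0.223191;  D = -0.077692-0.209233i
d^4_{4,3}: single k=0 term ⇒ -0.603786;  D = +0.185021-0.574739i
Y_4^{m'}(θ=2.6454,φ=4.3871) and Σ D·Y over m':
  (-0.0054+0.0018i)·(+0.0061+0.0219i)  (-0.0280-0.0104i)·(-0.0984+0.0666i)  (-0.0520-0.0850i)·(-0.2663-0.2027i)  (+0.0283-0.2382i)·(+0.1528-0.4529i)  (+0.2978-0.2980i)·(+0.0774+0.0000i)  (+0.5010-0.0598i)·(-0.1528-0.4529i)  (+0.2490+0.1521i)·(-0.2663+0.2027i)  (-0.0777-0.2092i)·(+0.0984+0.0666i)  (+0.1850-0.5747i)·(+0.0061-0.0219i)
Y_4^3(R⁻¹ n̂) = -0.286472-0.281149i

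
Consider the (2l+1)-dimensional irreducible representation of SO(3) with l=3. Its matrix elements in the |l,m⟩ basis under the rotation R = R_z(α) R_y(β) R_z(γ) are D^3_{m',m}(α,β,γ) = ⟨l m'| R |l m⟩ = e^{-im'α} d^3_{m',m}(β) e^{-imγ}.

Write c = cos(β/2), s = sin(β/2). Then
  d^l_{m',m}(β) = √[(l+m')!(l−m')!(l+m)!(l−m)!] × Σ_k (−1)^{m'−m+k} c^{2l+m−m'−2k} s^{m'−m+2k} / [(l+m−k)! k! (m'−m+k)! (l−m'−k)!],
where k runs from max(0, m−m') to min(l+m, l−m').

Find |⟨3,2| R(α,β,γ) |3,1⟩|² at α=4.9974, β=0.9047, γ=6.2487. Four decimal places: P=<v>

D^3_{2,1}(4.9974,0.9047,6.2487) = e^{-i·2·4.9974}·d^3_{2,1}(0.9047)·e^{-i·1·6.2487}. Compute d first:
Half-angle: c=0.899422, s=0.437080. N=√(120·1·24·2)=75.894664
k: max(0,(1)−(2))=0 … min(3+(1),3−(2))=1
  k=0: (−1)^1·75.8947/(24)·0.8994^5·0.4371^1 = -0.813542
  k=1: (−1)^2·75.8947/(12)·0.8994^3·0.4371^3 = +0.384242
d^3_{2,1}(0.9047) = -0.813542 +0.384242 = -0.429300
|D^3_{2,1}|² = |d^3_{2,1}(β)|² = (-0.429300)² = 0.184298 (the z-rotation phases have unit modulus)

P=0.1843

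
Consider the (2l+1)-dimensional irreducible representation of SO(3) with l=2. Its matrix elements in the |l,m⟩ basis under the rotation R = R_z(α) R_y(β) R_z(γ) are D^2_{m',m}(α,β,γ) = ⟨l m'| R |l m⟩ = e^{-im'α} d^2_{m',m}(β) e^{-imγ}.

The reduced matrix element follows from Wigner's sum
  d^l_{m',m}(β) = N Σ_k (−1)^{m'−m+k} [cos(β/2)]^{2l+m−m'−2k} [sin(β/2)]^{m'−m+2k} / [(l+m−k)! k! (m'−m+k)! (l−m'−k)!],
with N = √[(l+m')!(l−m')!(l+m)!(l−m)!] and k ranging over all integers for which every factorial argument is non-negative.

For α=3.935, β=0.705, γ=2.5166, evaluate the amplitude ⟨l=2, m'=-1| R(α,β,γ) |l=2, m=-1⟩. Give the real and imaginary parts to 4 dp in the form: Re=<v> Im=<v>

Re=0.4543 Im=0.0772

D^2_{-1,-1}(3.935,0.705,2.5166) = e^{-i·-1·3.935}·d^2_{-1,-1}(0.705)·e^{-i·-1·2.5166}. Compute d first:
Half-angle: c=0.938513, s=0.345245. N=√(1·6·1·6)=6.000000
k: max(0,(-1)−(-1))=0 … min(2+(-1),2−(-1))=1
  k=0: (−1)^0·6.0000/(6)·0.9385^4·0.3452^0 = +0.775819
  k=1: (−1)^1·6.0000/(2)·0.9385^2·0.3452^2 = -0.314961
d^2_{-1,-1}(0.705) = +0.775819 -0.314961 = +0.460858
Phases: e^{-i·(-1)·3.935}=-0.701421-0.712747i, e^{-i·(-1)·2.5166}=-0.810967+0.585091i ⇒ D=+0.454338+0.077249i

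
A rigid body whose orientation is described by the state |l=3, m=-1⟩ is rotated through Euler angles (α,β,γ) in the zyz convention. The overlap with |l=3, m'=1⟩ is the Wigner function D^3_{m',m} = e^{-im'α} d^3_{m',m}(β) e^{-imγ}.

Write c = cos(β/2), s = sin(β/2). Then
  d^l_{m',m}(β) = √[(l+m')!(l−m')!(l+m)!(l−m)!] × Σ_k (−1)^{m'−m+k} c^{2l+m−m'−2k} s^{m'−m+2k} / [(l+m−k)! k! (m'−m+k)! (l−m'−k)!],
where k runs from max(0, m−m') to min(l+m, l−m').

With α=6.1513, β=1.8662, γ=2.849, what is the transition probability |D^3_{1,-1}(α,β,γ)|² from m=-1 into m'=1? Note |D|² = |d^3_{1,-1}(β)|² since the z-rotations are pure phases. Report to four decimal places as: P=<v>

First d^3_{1,-1}(β=1.8662), then the phase factors e^{-i(1)α} and e^{-i(-1)γ}:
c=cos(1.8662/2)=0.595346, s=sin(1.8662/2)=0.803469; N=√[24·2·2·24]=48.000000
k∈{0,1,2} keeps every argument non-negative
  k=0: (−1)^2·48.0000/(8)·0.5953^4·0.8035^2 = +0.486595
  k=1: (−1)^3·48.0000/(6)·0.5953^2·0.8035^4 = -1.181697
  k=2: (−1)^4·48.0000/(48)·0.5953^0·0.8035^6 = +0.269039
d^3_{1,-1}(1.8662) = +0.486595 -1.181697 +0.269039 = -0.426063
|D^3_{1,-1}|² = |d^3_{1,-1}(β)|² = (-0.426063)² = 0.181529 (the z-rotation phases have unit modulus)

P=0.1815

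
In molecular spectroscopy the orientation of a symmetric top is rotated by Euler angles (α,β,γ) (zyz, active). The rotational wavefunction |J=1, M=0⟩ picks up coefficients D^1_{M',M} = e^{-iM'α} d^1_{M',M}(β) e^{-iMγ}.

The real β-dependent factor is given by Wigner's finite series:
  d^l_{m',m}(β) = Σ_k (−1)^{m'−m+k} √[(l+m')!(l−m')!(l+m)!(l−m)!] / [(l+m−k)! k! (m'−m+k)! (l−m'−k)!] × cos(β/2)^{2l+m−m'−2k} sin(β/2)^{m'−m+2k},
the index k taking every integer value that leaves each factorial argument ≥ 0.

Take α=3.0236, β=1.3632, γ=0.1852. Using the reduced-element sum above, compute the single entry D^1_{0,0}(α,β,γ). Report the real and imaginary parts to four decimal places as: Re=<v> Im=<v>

Re=0.2061 Im=0.0000

First d^1_{0,0}(β=1.3632), then the phase factors e^{-i(0)α} and e^{-i(0)γ}:
Half-angle: c=0.776566, s=0.630036. N=√(1·1·1·1)=1.000000
k∈{0,1} keeps every argument non-negative
  k=0: (−1)^0·1.0000/(1)·0.7766^2·0.6300^0 = +0.603054
  k=1: (−1)^1·1.0000/(1)·0.7766^0·0.6300^2 = -0.396946
d^1_{0,0}(1.3632) = +0.603054 -0.396946 = +0.206108
Phases: e^{-i·(0)·3.0236}=+1.000000+0.000000i, e^{-i·(0)·0.1852}=+1.000000+0.000000i ⇒ D=+0.206108+0.000000i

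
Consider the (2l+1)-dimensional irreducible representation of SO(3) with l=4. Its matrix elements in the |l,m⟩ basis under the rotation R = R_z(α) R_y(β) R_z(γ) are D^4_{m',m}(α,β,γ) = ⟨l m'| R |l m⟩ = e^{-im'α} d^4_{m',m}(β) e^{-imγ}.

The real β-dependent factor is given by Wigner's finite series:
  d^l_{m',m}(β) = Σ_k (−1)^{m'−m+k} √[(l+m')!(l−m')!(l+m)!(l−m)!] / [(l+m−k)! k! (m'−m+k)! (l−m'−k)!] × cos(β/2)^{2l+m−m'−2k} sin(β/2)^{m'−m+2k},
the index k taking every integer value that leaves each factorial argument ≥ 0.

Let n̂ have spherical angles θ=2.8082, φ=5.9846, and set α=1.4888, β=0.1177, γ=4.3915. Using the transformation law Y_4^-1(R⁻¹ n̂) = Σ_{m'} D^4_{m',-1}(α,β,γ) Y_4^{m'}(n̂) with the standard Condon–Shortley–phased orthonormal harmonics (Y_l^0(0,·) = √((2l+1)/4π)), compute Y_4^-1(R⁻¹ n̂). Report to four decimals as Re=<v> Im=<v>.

Re=-0.4256 Im=0.2050

Need the full column D^4_{m',-1} for m'=−4..4 at α=1.4888, β=0.1177, γ=4.3915.
cos(β/2)=0.998269, sin(β/2)=0.058816
d^4_{-4,-1}: single k=3 term ⇒ +0.001509;  D = -0.000912-0.001203i
d^4_{-3,-1}: k∈[2..3] ⇒ +0.027174 -0.000157 = +0.027016;  D = -0.022791+0.014508i
d^4_{-2,-1}: k∈[1..3] ⇒ +0.246527 -0.004279 +0.000010 = +0.242258;  D = +0.112917+0.214333i
d^4_{-1,-1}: k∈[0..3] ⇒ +0.986234 -0.051353 +0.000357 -0.000000 = +0.935237;  D = +0.860356-0.366682i
d^4_{0,-1}: k∈[0..3] ⇒ -0.259862 +0.005412 -0.000019 +0.000000 = -0.254469;  D = +0.080262+0.241479i
d^4_{1,-1}: k∈[0..3] ⇒ +0.034235 -0.000357 +0.000001 -0.000000 = +0.033880;  D = -0.032917+0.008017i
d^4_{2,-1}: k∈[0..2] ⇒ -0.002853 +0.000015 -0.000000 = -0.002838;  D = -0.000443-0.002803i
d^4_{3,-1}: k∈[0..1] ⇒ +0.000157 -0.000000 = +0.000157;  D = +0.000156-0.000012i
d^4_{4,-1}: single k=0 term ⇒ -0.000005;  D = -0.000000+0.000005i
Y_4^{m'}(θ=2.8082,φ=5.9846) and Σ D·Y over m':
  (-0.0009-0.0012i)·(+0.0019+0.0047i)  (-0.0228+0.0145i)·(-0.0259-0.0324i)  (+0.1129+0.2143i)·(+0.1555+0.1058i)  (+0.8604-0.3667i)·(-0.4545-0.1399i)  (+0.0803+0.2415i)·(+0.4356+0.0000i)  (-0.0329+0.0080i)·(+0.4545-0.1399i)  (-0.0004-0.0028i)·(+0.1555-0.1058i)  (+0.0002-0.0000i)·(+0.0259-0.0324i)  (-0.0000+0.0000i)·(+0.0019-0.0047i)
Y_4^-1(R⁻¹ n̂) = -0.425574+0.204975i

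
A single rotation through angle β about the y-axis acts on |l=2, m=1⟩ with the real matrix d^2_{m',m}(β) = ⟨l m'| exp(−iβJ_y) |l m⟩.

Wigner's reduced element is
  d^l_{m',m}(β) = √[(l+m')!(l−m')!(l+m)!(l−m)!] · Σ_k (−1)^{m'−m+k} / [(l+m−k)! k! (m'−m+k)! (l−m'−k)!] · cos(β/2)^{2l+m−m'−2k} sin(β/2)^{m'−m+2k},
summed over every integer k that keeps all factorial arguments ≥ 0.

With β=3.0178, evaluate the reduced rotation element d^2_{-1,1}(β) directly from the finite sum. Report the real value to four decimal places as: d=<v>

d=-0.9809

d^2_{-1,1}(β=3.0178) via Wigner's sum:
With c≡cos(β/2)=0.061857 and s≡sin(β/2)=0.998085, N=[1·6·6·1]^{1/2}=6.000000
The bounds max(0,m−m')=2 and min(l+m,l−m')=3 give 2 terms
  k=2: (−1)^0·6.0000/(2)·0.0619^2·0.9981^2 = +0.011435
  k=3: (−1)^1·6.0000/(6)·0.0619^0·0.9981^4 = -0.992362
d^2_{-1,1}(3.0178) = +0.011435 -0.992362 = -0.980927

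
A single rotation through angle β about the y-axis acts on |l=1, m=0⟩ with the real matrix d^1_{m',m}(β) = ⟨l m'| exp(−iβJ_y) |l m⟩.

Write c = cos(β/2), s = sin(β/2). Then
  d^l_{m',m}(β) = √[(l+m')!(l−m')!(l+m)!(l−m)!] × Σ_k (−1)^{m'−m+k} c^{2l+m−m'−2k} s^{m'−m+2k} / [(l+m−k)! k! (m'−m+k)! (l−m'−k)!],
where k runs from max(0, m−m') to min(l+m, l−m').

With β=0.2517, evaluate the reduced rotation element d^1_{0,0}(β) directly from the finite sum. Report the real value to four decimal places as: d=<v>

d^1_{0,0}(β=0.2517) via Wigner's sum:
c=cos(0.2517/2)=0.992091, s=sin(0.2517/2)=0.125518; N=√[1·1·1·1]=1.000000
k: max(0,(0)−(0))=0 … min(1+(0),1−(0))=1
  k=0: (−1)^0·1.0000/(1)·0.9921^2·0.1255^0 = +0.984245
  k=1: (−1)^1·1.0000/(1)·0.9921^0·0.1255^2 = -0.015755
d^1_{0,0}(0.2517) = +0.984245 -0.015755 = +0.968490

d=0.9685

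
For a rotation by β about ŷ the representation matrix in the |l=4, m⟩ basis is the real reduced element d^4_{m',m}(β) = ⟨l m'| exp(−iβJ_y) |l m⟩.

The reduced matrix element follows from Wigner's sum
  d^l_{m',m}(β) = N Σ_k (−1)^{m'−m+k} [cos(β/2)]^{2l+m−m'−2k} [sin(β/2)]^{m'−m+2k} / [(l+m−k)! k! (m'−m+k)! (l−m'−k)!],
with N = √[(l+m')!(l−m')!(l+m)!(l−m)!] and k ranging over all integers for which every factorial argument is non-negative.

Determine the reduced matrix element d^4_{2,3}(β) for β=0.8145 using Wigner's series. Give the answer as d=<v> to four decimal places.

d=0.3603

d^4_{2,3}(β=0.8145) via Wigner's sum:
c=cos(0.8145/2)=0.918214, s=sin(0.8145/2)=0.396086; N=√[720·2·5040·1]=2693.993318
k: max(0,(3)−(2))=1 … min(4+(3),4−(2))=2
  k=1: (−1)^0·2693.9933/(720)·0.9182^7·0.3961^1 = +0.815566
  k=2: (−1)^1·2693.9933/(240)·0.9182^5·0.3961^3 = -0.455272
d^4_{2,3}(0.8145) = +0.815566 -0.455272 = +0.360293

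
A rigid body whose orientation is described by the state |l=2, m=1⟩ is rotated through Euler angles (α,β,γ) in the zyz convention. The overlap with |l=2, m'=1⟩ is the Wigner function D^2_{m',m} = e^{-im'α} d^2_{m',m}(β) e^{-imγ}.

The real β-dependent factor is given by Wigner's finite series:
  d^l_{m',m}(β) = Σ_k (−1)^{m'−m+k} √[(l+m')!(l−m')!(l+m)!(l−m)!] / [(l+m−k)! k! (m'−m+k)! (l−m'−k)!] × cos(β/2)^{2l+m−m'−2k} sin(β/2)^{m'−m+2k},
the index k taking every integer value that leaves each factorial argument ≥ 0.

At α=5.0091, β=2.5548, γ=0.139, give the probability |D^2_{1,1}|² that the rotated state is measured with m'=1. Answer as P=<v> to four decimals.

D^2_{1,1}(5.0091,2.5548,0.139) = e^{-i·1·5.0091}·d^2_{1,1}(2.5548)·e^{-i·1·0.139}. Compute d first:
c=cos(2.5548/2)=0.289205, s=sin(2.5548/2)=0.957267; N=√[6·1·6·1]=6.000000
k∈{0,1} keeps every argument non-negative
  k=0: (−1)^0·6.0000/(6)·0.2892^4·0.9573^0 = +0.006996
  k=1: (−1)^1·6.0000/(2)·0.2892^2·0.9573^2 = -0.229932
d^2_{1,1}(2.5548) = +0.006996 -0.229932 = -0.222936
|D^2_{1,1}|² = |d^2_{1,1}(β)|² = (-0.222936)² = 0.049701 (the z-rotation phases have unit modulus)

P=0.0497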